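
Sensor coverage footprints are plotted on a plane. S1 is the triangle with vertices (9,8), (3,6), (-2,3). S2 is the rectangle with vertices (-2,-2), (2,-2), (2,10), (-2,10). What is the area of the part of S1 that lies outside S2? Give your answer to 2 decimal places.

2.84

|S1| = 4, |S1∩S2| = 1.1636.
|S1 ∖ S2| = |S1| − |S1∩S2| = 4 − 1.1636 = 2.84.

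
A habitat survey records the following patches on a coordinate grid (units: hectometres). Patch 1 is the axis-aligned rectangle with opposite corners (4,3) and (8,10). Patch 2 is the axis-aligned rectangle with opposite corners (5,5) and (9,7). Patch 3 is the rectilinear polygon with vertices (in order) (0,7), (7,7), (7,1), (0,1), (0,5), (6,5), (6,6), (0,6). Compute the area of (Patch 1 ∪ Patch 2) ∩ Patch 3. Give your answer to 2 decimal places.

The region (Patch 1 ∪ Patch 2) ∩ Patch 3 is the polygon with vertices (4,3), (4,5), (6,5), (6,6), (4,6), (4,7), (7,7), (7,3).
By the shoelace formula its area is 10.00.

10.00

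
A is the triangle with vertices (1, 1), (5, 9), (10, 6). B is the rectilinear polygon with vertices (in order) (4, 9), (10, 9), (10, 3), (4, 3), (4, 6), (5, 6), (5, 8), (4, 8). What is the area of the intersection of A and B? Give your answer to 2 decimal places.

The intersection is the polygon with vertices (5,9), (10,6), (4.6,3), (4,3), (4,6), (5,6), (5,8), (4.5,8).
By the shoelace formula its area is 17.65.

17.65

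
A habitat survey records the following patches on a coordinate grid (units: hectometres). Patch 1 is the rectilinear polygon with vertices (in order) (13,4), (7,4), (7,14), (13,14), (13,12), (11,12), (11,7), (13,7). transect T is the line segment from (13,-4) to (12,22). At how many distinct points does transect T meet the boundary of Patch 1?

The segment meets the boundary at (12.385,12), (12.308,14), (12.577,7), (12.692,4).

4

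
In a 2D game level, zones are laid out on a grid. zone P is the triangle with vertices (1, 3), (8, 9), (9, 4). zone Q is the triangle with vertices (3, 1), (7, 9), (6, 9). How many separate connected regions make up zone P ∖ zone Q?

zone P ∖ zone Q splits into 2 disjoint pieces (area 4.2804, area 14.35).

2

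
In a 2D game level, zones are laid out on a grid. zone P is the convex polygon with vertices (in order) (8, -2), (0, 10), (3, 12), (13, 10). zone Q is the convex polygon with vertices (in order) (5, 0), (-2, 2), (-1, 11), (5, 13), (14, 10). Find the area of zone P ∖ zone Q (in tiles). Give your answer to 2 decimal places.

|zone P| = 91, |zone P∩zone Q| = 74.5187.
|zone P ∖ zone Q| = |zone P| − |zone P∩zone Q| = 91 − 74.5187 = 16.48.

16.48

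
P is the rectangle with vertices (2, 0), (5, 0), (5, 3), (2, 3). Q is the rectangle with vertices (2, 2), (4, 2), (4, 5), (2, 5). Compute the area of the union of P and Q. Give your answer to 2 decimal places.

By inclusion–exclusion:
Individual areas: |P| = 9, |Q| = 6.
|P∩Q|: x∈[2,4], y∈[2,3] → 2·1 = 2.
|P ∪ Q| = 15 − 2 = 13.00.

13.00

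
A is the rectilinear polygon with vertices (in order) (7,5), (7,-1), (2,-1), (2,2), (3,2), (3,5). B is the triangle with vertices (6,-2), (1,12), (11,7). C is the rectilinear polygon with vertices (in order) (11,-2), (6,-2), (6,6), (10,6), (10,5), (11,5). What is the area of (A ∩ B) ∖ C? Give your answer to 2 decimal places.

|A ∩ B| = 14.3937.
|(A ∩ B) ∩ C| = 5.8222.
|(A ∩ B) ∖ C| = 14.3937 − 5.8222 = 8.57.

8.57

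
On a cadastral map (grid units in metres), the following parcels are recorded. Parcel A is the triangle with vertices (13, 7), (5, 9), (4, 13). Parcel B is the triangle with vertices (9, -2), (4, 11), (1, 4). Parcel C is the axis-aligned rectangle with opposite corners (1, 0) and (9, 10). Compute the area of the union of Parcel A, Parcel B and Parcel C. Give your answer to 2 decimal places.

By inclusion–exclusion:
Individual areas: |Parcel A| = 15, |Parcel B| = 37, |Parcel C| = 80.
|Parcel A∩Parcel B| = 0.
|Parcel A∩Parcel C| = 6.0417.
|Parcel B∩Parcel C| = 34.696.
|Parcel A∩Parcel B∩Parcel C| = 0.
|Parcel A ∪ Parcel B ∪ Parcel C| = 132 − 40.7376 + 0 = 91.26.

91.26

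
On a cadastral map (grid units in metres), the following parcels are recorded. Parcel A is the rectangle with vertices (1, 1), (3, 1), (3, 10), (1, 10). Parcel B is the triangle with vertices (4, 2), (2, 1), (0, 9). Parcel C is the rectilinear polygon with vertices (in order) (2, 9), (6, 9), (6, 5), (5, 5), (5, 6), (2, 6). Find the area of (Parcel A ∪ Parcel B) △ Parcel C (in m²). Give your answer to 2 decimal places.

27.25

|Parcel A ∪ Parcel B| = 20.25.
|(Parcel A ∪ Parcel B) ∩ Parcel C| = 3.
|(Parcel A ∪ Parcel B) △ Parcel C| = 20.25 + 13 − 6 = 27.25.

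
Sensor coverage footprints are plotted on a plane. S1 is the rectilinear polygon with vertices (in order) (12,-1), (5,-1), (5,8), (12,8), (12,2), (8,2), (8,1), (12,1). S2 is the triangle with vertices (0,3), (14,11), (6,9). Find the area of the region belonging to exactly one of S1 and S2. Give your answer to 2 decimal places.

|S1| = 59, |S2| = 18, |S1∩S2| = 4.0179.
|S1 △ S2| = |S1| + |S2| − 2·|S1∩S2| = 59 + 18 − 8.0357 = 68.96.

68.96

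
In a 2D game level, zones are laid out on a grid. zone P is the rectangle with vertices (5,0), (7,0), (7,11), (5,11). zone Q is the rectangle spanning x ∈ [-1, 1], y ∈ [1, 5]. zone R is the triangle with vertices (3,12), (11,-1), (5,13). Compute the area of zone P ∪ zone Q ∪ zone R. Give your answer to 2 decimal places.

By inclusion–exclusion:
Individual areas: |zone P| = 22, |zone Q| = 8, |zone R| = 17.
|zone P∩zone Q| = 0 (no overlap).
|zone P∩zone R| = 6.2262.
|zone Q∩zone R| = 0.
|zone P∩zone Q∩zone R| = 0.
|zone P ∪ zone Q ∪ zone R| = 47 − 6.2262 + 0 = 40.77.

40.77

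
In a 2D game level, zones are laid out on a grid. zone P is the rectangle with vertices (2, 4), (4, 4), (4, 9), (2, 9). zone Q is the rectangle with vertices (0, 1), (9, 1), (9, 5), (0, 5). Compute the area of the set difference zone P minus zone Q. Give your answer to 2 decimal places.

|zone P∩zone Q|: x∈[2,4], y∈[4,5] → 2·1 = 2.
|zone P| = 10.
|zone P ∖ zone Q| = |zone P| − |zone P∩zone Q| = 10 − 2 = 8.00.

8.00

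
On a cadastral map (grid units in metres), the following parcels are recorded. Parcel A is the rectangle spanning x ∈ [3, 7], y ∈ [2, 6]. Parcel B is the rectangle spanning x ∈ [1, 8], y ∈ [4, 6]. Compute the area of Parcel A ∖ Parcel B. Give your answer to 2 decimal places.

8.00

|Parcel A∩Parcel B|: x∈[3,7], y∈[4,6] → 4·2 = 8.
|Parcel A| = 16.
|Parcel A ∖ Parcel B| = |Parcel A| − |Parcel A∩Parcel B| = 16 − 8 = 8.00.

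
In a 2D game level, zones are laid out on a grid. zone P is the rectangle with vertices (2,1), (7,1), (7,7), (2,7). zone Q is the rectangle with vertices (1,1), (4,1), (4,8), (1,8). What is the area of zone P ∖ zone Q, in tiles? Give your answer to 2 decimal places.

|zone P∩zone Q|: x∈[2,4], y∈[1,7] → 2·6 = 12.
|zone P| = 30.
|zone P ∖ zone Q| = |zone P| − |zone P∩zone Q| = 30 − 12 = 18.00.

18.00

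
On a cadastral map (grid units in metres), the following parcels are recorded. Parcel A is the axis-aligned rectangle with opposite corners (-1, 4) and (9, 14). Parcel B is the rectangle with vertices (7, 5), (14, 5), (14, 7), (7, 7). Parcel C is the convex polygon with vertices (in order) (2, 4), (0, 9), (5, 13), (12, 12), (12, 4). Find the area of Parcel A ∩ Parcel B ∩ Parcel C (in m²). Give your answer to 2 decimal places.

The intersection is the polygon with vertices (7,5), (7,7), (9,7), (9,5).
By the shoelace formula its area is 4.00.

4.00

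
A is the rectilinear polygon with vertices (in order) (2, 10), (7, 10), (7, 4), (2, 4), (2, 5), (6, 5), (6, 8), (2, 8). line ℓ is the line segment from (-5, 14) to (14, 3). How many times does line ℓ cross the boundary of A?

The segment meets the boundary at (7,7.053), (6,7.632), (5.364,8), (2,9.947).

4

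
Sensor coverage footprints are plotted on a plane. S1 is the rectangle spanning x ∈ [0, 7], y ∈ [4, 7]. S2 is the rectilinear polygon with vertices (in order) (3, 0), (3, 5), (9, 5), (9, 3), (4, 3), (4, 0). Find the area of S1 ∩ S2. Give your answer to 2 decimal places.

4.00

The intersection is the polygon with vertices (7,4), (3,4), (3,5), (7,5).
By the shoelace formula its area is 4.00.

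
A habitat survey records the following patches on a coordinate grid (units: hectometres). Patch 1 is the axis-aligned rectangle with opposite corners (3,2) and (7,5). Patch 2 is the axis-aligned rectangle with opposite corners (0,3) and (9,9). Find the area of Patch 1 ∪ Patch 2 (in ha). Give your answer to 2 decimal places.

By inclusion–exclusion:
Individual areas: |Patch 1| = 12, |Patch 2| = 54.
|Patch 1∩Patch 2|: x∈[3,7], y∈[3,5] → 4·2 = 8.
|Patch 1 ∪ Patch 2| = 66 − 8 = 58.00.

58.00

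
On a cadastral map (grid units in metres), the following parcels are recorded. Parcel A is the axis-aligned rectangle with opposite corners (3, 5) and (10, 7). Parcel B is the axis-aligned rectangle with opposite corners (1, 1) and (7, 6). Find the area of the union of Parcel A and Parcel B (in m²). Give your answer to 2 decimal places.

40.00

By inclusion–exclusion:
Individual areas: |Parcel A| = 14, |Parcel B| = 30.
|Parcel A∩Parcel B|: x∈[3,7], y∈[5,6] → 4·1 = 4.
|Parcel A ∪ Parcel B| = 44 − 4 = 40.00.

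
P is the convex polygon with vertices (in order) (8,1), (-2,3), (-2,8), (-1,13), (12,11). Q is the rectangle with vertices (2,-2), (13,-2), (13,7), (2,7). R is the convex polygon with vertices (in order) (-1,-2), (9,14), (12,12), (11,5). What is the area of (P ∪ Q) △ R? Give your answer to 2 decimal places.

|P ∪ Q| = 181.9.
|(P ∪ Q) ∩ R| = 59.4248.
|(P ∪ Q) △ R| = 181.9 + 72.5 − 118.8495 = 135.55.

135.55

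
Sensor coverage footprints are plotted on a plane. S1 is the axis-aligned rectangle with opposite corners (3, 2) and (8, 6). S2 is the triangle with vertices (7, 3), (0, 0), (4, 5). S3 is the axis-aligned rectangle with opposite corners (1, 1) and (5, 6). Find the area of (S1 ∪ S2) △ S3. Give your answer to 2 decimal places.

|S1 ∪ S2| = 24.2917.
|(S1 ∪ S2) ∩ S3| = 11.5.
|(S1 ∪ S2) △ S3| = 24.2917 + 20 − 23 = 21.29.

21.29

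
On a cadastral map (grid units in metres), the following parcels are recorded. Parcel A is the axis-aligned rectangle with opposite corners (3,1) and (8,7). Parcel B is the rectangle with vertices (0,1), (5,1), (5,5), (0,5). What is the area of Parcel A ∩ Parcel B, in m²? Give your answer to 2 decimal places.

8.00

|Parcel A∩Parcel B|: x∈[3,5], y∈[1,5] → 2·4 = 8.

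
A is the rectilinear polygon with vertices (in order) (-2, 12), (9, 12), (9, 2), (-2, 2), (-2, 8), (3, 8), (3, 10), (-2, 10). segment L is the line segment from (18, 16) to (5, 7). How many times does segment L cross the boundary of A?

The segment meets the boundary at (9,9.769).

1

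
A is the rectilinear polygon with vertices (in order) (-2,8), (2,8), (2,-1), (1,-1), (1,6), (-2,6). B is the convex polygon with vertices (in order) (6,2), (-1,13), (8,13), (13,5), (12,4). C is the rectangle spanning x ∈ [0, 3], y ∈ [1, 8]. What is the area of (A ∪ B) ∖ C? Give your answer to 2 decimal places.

|A ∪ B| = 102.
|(A ∪ B) ∩ C| = 9.526.
|(A ∪ B) ∖ C| = 102 − 9.526 = 92.47.

92.47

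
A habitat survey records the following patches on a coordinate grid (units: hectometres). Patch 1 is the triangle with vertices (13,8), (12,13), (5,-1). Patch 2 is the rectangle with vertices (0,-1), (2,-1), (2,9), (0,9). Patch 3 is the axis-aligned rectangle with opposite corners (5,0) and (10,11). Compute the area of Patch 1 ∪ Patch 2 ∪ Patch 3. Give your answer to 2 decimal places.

88.76

By inclusion–exclusion:
Individual areas: |Patch 1| = 24.5, |Patch 2| = 20, |Patch 3| = 55.
|Patch 1∩Patch 2| = 0.
|Patch 1∩Patch 3| = 10.7431.
|Patch 2∩Patch 3| = 0 (no overlap).
|Patch 1∩Patch 2∩Patch 3| = 0.
|Patch 1 ∪ Patch 2 ∪ Patch 3| = 99.5 − 10.7431 + 0 = 88.76.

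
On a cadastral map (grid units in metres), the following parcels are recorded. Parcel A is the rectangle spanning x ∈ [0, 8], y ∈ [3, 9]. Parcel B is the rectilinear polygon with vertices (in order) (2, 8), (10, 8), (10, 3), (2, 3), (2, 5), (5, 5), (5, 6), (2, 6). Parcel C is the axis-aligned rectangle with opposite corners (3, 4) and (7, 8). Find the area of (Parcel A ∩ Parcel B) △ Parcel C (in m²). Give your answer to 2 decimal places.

|Parcel A ∩ Parcel B| = 27.
|(Parcel A ∩ Parcel B) ∩ Parcel C| = 14.
|(Parcel A ∩ Parcel B) △ Parcel C| = 27 + 16 − 28 = 15.00.

15.00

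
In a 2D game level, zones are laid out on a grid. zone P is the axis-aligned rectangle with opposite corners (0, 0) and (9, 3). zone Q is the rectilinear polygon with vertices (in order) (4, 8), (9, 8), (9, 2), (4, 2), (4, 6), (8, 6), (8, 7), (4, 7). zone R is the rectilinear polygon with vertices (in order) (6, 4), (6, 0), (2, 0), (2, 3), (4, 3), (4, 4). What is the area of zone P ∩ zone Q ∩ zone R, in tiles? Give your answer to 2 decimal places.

The intersection is the polygon with vertices (4,2), (4,3), (6,3), (6,2).
By the shoelace formula its area is 2.00.

2.00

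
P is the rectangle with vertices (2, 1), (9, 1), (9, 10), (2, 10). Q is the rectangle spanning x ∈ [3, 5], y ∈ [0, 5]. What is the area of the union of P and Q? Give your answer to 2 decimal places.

65.00

By inclusion–exclusion:
Individual areas: |P| = 63, |Q| = 10.
|P∩Q|: x∈[3,5], y∈[1,5] → 2·4 = 8.
|P ∪ Q| = 73 − 8 = 65.00.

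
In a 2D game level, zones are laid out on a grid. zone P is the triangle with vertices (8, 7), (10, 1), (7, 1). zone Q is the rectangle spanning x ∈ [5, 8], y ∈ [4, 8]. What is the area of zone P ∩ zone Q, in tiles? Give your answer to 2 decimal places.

0.75

The intersection is the polygon with vertices (8,7), (8,4), (7.5,4).
By the shoelace formula its area is 0.75.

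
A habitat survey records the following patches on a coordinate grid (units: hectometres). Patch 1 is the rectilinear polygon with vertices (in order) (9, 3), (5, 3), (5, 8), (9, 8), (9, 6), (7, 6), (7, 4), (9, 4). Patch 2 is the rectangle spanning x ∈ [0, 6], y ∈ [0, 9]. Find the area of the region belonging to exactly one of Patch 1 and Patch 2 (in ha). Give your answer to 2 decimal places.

60.00

|Patch 1| = 16, |Patch 2| = 54, |Patch 1∩Patch 2| = 5.
|Patch 1 △ Patch 2| = |Patch 1| + |Patch 2| − 2·|Patch 1∩Patch 2| = 16 + 54 − 10 = 60.00.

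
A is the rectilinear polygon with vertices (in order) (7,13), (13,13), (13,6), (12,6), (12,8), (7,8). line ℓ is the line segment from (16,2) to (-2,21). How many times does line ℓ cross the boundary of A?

The segment meets the boundary at (7,11.5), (10.316,8), (12,6.222), (12.211,6).

4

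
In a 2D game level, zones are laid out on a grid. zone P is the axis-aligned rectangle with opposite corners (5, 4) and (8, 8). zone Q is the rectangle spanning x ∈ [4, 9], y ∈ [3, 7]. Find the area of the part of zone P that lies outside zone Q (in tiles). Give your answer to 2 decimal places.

3.00

|zone P∩zone Q|: x∈[5,8], y∈[4,7] → 3·3 = 9.
|zone P| = 12.
|zone P ∖ zone Q| = |zone P| − |zone P∩zone Q| = 12 − 9 = 3.00.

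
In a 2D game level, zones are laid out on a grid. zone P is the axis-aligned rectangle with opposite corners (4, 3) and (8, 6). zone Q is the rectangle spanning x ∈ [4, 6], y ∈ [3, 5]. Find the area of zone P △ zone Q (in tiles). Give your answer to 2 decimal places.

|zone P∩zone Q|: x∈[4,6], y∈[3,5] → 2·2 = 4.
|zone P △ zone Q| = |zone P| + |zone Q| − 2·|zone P∩zone Q| = 12 + 4 − 8 = 8.00.

8.00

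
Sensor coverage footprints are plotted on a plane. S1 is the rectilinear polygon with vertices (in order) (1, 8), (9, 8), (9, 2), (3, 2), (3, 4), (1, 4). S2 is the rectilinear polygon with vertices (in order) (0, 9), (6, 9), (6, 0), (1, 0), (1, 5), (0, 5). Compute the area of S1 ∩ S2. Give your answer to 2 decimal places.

The intersection is the polygon with vertices (6,8), (6,2), (3,2), (3,4), (1,4), (1,5), (1,8).
By the shoelace formula its area is 26.00.

26.00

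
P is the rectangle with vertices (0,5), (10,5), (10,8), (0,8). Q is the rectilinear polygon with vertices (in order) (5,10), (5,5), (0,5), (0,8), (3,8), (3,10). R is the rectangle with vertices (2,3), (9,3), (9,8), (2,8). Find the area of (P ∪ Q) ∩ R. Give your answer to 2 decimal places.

21.00

The region (P ∪ Q) ∩ R is the polygon with vertices (5,5), (2,5), (2,8), (3,8), (5,8), (9,8), (9,5).
By the shoelace formula its area is 21.00.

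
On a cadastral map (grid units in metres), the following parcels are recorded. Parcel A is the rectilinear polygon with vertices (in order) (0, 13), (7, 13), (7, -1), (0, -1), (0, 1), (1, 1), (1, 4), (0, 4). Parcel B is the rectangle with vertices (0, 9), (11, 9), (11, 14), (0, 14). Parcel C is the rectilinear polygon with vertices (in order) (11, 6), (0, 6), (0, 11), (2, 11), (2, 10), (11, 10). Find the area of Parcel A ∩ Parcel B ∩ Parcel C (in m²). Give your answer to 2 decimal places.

The intersection is the polygon with vertices (7,9), (0,9), (0,11), (2,11), (2,10), (7,10).
By the shoelace formula its area is 9.00.

9.00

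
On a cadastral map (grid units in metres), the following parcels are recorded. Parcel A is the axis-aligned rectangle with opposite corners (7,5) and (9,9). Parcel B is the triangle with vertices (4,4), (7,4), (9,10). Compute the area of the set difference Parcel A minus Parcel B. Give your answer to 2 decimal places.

4.82

|Parcel A| = 8, |Parcel A∩Parcel B| = 3.1833.
|Parcel A ∖ Parcel B| = |Parcel A| − |Parcel A∩Parcel B| = 8 − 3.1833 = 4.82.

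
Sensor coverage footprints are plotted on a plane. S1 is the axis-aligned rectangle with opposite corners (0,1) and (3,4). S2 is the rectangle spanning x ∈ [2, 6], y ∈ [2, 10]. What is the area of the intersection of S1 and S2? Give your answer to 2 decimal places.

|S1∩S2|: x∈[2,3], y∈[2,4] → 1·2 = 2.

2.00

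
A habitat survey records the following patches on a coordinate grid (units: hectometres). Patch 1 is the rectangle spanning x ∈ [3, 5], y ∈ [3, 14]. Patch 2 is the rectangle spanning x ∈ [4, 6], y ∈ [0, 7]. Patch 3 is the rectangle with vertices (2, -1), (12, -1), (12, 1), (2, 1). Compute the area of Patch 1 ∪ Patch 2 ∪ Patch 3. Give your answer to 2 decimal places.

50.00

By inclusion–exclusion:
Individual areas: |Patch 1| = 22, |Patch 2| = 14, |Patch 3| = 20.
|Patch 1∩Patch 2|: x∈[4,5], y∈[3,7] → 1·4 = 4.
|Patch 1∩Patch 3| = 0 (no overlap).
|Patch 2∩Patch 3|: x∈[4,6], y∈[0,1] → 2·1 = 2.
|Patch 1∩Patch 2∩Patch 3| = 0.
|Patch 1 ∪ Patch 2 ∪ Patch 3| = 56 − 6 + 0 = 50.00.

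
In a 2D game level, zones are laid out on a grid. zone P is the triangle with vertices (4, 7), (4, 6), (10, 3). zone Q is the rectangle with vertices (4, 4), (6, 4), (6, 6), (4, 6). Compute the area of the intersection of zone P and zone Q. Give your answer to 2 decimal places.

0.92

The intersection is the polygon with vertices (4,6), (5.5,6), (6,5.667), (6,5).
By the shoelace formula its area is 0.92.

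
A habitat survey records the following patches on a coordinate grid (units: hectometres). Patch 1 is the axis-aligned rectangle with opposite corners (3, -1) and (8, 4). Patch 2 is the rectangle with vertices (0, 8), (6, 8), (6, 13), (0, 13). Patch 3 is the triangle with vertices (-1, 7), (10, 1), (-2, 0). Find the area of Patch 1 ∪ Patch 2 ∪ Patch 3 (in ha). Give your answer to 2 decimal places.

By inclusion–exclusion:
Individual areas: |Patch 1| = 25, |Patch 2| = 30, |Patch 3| = 41.5.
|Patch 1∩Patch 2| = 0 (no overlap).
|Patch 1∩Patch 3| = 13.5341.
|Patch 2∩Patch 3| = 0.
|Patch 1∩Patch 2∩Patch 3| = 0.
|Patch 1 ∪ Patch 2 ∪ Patch 3| = 96.5 − 13.5341 + 0 = 82.97.

82.97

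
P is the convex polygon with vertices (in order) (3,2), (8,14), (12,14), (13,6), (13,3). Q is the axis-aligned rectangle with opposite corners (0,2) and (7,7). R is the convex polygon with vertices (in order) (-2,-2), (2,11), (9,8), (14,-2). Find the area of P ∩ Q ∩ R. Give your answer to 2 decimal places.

The intersection is the polygon with vertices (7,7), (7,2.4), (3,2), (5.083,7).
By the shoelace formula its area is 13.99.

13.99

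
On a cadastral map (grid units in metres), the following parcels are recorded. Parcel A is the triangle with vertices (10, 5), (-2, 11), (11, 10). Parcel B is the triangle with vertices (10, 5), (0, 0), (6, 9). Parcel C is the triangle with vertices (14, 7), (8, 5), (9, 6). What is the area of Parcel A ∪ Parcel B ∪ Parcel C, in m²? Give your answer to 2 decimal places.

58.96

By inclusion–exclusion:
Individual areas: |Parcel A| = 33, |Parcel B| = 30, |Parcel C| = 2.
|Parcel A∩Parcel B| = 5.
|Parcel A∩Parcel C| = 0.769.
|Parcel B∩Parcel C| = 0.5.
|Parcel A∩Parcel B∩Parcel C| = 0.2333.
|Parcel A ∪ Parcel B ∪ Parcel C| = 65 − 6.269 + 0.2333 = 58.96.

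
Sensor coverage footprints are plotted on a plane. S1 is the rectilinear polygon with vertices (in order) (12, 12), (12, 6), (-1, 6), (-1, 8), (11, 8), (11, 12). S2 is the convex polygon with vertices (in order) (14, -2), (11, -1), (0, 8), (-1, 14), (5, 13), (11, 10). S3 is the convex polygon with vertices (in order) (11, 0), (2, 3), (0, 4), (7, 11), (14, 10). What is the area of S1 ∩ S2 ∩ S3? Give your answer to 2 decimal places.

17.96

The intersection is the polygon with vertices (2.2,6.2), (4,8), (11,8), (11,10), (12,6), (2.444,6).
By the shoelace formula its area is 17.96.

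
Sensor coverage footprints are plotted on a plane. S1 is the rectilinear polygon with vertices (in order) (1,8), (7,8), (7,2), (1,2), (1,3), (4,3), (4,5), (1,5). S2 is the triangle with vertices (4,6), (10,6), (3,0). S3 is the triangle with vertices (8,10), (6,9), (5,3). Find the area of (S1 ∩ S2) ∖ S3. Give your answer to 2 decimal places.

|S1 ∩ S2| = 11.4762.
|(S1 ∩ S2) ∩ S3| = 1.1786.
|(S1 ∩ S2) ∖ S3| = 11.4762 − 1.1786 = 10.30.

10.30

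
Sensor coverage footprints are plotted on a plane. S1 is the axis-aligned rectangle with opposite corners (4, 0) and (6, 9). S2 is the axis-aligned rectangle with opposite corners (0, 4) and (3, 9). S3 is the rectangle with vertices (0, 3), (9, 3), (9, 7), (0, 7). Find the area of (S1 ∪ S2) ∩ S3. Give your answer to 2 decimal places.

|S1 ∪ S2| = 33.
|(S1 ∪ S2) ∩ S3| = 17.00.

17.00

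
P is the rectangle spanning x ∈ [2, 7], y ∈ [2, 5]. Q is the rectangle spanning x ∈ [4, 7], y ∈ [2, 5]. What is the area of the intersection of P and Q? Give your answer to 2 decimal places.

|P∩Q|: x∈[4,7], y∈[2,5] → 3·3 = 9.

9.00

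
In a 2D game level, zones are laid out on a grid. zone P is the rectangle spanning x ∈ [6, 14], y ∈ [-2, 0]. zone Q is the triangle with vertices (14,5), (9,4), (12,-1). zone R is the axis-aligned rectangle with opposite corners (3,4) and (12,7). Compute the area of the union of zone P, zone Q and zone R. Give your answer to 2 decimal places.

55.63

By inclusion–exclusion:
Individual areas: |zone P| = 16, |zone Q| = 14, |zone R| = 27.
|zone P∩zone Q| = 0.4667.
|zone P∩zone R| = 0 (no overlap).
|zone Q∩zone R| = 0.9.
|zone P∩zone Q∩zone R| = 0.
|zone P ∪ zone Q ∪ zone R| = 57 − 1.3667 + 0 = 55.63.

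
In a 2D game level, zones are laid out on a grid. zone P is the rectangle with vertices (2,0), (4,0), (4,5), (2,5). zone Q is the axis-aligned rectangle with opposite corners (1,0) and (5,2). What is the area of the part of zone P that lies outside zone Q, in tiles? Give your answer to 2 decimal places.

|zone P∩zone Q|: x∈[2,4], y∈[0,2] → 2·2 = 4.
|zone P| = 10.
|zone P ∖ zone Q| = |zone P| − |zone P∩zone Q| = 10 − 4 = 6.00.

6.00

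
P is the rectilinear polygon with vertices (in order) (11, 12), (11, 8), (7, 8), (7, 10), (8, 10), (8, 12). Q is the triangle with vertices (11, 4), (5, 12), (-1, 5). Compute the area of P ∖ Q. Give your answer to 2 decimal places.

13.33

|P| = 14, |P∩Q| = 0.6667.
|P ∖ Q| = |P| − |P∩Q| = 14 − 0.6667 = 13.33.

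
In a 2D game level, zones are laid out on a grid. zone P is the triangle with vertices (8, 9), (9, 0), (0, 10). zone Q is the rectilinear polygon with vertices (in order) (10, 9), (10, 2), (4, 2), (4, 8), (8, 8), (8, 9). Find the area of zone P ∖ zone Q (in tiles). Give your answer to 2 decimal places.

|zone P| = 35.5, |zone P∩zone Q| = 21.0333.
|zone P ∖ zone Q| = |zone P| − |zone P∩zone Q| = 35.5 − 21.0333 = 14.47.

14.47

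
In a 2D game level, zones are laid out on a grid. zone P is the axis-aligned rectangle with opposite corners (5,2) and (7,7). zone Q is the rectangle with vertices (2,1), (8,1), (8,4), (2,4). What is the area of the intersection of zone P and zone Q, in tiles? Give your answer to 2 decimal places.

|zone P∩zone Q|: x∈[5,7], y∈[2,4] → 2·2 = 4.

4.00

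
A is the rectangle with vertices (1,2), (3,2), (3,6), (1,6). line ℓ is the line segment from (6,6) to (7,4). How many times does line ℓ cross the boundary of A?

The segment lies entirely outside A and never meets its boundary.

0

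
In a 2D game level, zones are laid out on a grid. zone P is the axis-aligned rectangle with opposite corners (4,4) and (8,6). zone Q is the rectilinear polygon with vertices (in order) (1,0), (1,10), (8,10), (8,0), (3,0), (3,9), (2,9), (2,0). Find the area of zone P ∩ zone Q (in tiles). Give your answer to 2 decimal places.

8.00

The intersection is the polygon with vertices (8,4), (4,4), (4,6), (8,6).
By the shoelace formula its area is 8.00.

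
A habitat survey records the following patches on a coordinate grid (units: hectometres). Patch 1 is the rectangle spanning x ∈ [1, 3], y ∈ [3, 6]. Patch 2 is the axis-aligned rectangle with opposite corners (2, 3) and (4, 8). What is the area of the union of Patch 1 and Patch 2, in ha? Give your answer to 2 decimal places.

13.00

By inclusion–exclusion:
Individual areas: |Patch 1| = 6, |Patch 2| = 10.
|Patch 1∩Patch 2|: x∈[2,3], y∈[3,6] → 1·3 = 3.
|Patch 1 ∪ Patch 2| = 16 − 3 = 13.00.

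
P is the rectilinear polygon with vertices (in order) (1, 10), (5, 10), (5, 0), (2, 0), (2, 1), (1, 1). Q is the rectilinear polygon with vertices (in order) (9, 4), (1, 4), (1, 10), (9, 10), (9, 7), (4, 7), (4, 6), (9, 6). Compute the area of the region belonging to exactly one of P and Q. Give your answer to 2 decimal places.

|P| = 39, |Q| = 43, |P∩Q| = 23.
|P △ Q| = |P| + |Q| − 2·|P∩Q| = 39 + 43 − 46 = 36.00.

36.00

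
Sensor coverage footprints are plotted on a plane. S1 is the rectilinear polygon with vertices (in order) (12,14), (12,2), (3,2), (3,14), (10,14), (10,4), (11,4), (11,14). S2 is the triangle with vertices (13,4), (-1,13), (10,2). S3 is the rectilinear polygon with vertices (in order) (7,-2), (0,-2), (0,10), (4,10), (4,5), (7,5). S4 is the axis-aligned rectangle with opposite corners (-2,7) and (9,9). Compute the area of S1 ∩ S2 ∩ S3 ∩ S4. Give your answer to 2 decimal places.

The intersection is the polygon with vertices (4,8), (3,9), (4,9).
By the shoelace formula its area is 0.50.

0.50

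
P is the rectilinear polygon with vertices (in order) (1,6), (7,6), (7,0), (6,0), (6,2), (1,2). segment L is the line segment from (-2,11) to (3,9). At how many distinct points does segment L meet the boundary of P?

0

The segment lies entirely outside P and never meets its boundary.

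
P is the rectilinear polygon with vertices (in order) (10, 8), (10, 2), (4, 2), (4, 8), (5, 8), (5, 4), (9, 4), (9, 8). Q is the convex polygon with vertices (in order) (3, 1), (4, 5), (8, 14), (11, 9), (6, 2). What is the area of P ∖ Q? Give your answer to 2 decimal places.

11.35

|P| = 20, |P∩Q| = 8.6536.
|P ∖ Q| = |P| − |P∩Q| = 20 − 8.6536 = 11.35.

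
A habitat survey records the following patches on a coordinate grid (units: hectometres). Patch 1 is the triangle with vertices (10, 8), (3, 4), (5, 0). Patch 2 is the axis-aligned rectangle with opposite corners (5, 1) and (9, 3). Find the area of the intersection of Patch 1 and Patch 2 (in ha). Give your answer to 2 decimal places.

2.50

The intersection is the polygon with vertices (5.625,1), (5,1), (5,3), (6.875,3).
By the shoelace formula its area is 2.50.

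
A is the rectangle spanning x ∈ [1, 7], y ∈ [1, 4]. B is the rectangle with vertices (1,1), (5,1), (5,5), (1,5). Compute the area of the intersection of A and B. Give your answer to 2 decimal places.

|A∩B|: x∈[1,5], y∈[1,4] → 4·3 = 12.

12.00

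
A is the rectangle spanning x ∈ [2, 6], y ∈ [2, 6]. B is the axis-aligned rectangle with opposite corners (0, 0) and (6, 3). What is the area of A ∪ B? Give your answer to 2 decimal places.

By inclusion–exclusion:
Individual areas: |A| = 16, |B| = 18.
|A∩B|: x∈[2,6], y∈[2,3] → 4·1 = 4.
|A ∪ B| = 34 − 4 = 30.00.

30.00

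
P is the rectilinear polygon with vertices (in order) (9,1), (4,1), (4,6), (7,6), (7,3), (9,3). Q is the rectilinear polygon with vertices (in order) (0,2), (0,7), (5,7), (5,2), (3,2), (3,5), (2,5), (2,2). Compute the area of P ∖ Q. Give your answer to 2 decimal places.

|P| = 19, |P∩Q| = 4.
|P ∖ Q| = |P| − |P∩Q| = 19 − 4 = 15.00.

15.00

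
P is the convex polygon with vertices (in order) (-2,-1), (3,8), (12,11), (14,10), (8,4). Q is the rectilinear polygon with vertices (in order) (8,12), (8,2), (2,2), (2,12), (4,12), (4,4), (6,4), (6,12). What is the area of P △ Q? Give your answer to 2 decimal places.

|P| = 67, |Q| = 44, |P∩Q| = 25.9333.
|P △ Q| = |P| + |Q| − 2·|P∩Q| = 67 + 44 − 51.8667 = 59.13.

59.13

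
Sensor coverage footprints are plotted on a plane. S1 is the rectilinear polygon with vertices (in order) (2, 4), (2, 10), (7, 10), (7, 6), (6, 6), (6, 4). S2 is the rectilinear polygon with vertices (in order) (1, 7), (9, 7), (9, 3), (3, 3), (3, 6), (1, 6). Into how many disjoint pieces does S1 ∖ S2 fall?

S1 ∖ S2 splits into 2 disjoint pieces (area 2, area 15).

2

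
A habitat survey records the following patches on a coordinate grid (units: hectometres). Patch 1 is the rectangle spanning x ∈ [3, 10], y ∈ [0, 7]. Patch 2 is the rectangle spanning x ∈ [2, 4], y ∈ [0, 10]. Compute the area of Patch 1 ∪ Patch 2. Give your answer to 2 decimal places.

62.00

By inclusion–exclusion:
Individual areas: |Patch 1| = 49, |Patch 2| = 20.
|Patch 1∩Patch 2|: x∈[3,4], y∈[0,7] → 1·7 = 7.
|Patch 1 ∪ Patch 2| = 69 − 7 = 62.00.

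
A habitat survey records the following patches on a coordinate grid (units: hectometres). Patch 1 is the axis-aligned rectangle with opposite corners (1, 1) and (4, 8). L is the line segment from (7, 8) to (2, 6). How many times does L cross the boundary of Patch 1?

The segment meets the boundary at (4,6.8).

1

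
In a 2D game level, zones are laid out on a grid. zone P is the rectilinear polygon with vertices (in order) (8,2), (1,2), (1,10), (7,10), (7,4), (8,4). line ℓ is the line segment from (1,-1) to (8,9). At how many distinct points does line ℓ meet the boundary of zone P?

2

The segment meets the boundary at (7,7.571), (3.1,2).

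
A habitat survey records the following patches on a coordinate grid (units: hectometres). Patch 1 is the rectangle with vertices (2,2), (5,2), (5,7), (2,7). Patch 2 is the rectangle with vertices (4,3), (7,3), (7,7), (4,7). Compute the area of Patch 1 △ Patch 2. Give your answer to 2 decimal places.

|Patch 1∩Patch 2|: x∈[4,5], y∈[3,7] → 1·4 = 4.
|Patch 1 △ Patch 2| = |Patch 1| + |Patch 2| − 2·|Patch 1∩Patch 2| = 15 + 12 − 8 = 19.00.

19.00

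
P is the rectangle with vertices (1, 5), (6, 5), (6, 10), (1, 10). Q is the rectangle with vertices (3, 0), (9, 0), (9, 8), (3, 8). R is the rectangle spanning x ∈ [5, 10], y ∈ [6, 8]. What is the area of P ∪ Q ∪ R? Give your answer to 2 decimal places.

By inclusion–exclusion:
Individual areas: |P| = 25, |Q| = 48, |R| = 10.
|P∩Q|: x∈[3,6], y∈[5,8] → 3·3 = 9.
|P∩R|: x∈[5,6], y∈[6,8] → 1·2 = 2.
|Q∩R|: x∈[5,9], y∈[6,8] → 4·2 = 8.
|P∩Q∩R| = 2.
|P ∪ Q ∪ R| = 83 − 19 + 2 = 66.00.

66.00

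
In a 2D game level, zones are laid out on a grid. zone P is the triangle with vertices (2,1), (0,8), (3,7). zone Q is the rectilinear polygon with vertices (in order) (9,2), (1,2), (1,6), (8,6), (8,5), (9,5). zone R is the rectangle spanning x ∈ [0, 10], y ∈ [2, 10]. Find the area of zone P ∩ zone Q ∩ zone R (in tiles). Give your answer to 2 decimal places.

The intersection is the polygon with vertices (1,6), (2.833,6), (2.167,2), (1.714,2), (1,4.5).
By the shoelace formula its area is 5.11.

5.11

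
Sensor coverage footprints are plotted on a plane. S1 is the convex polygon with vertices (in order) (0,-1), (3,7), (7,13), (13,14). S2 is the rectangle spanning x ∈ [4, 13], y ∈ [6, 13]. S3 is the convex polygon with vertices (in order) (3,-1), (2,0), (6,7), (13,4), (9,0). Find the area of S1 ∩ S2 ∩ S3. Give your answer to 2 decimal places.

The intersection is the polygon with vertices (6.067,6), (5.429,6), (6,7), (6.681,6.708).
By the shoelace formula its area is 0.65.

0.65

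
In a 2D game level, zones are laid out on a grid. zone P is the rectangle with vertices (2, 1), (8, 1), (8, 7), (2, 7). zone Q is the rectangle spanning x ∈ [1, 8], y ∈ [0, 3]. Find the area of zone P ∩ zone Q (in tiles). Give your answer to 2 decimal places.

12.00

|zone P∩zone Q|: x∈[2,8], y∈[1,3] → 6·2 = 12.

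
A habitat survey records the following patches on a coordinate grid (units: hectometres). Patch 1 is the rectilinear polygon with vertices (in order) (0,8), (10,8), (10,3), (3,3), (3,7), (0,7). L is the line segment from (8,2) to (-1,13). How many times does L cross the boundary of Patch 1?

The segment meets the boundary at (3.091,8), (7.182,3).

2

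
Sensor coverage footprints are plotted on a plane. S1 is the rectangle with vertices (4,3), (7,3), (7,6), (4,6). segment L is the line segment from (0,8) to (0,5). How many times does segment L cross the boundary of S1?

The segment lies entirely outside S1 and never meets its boundary.

0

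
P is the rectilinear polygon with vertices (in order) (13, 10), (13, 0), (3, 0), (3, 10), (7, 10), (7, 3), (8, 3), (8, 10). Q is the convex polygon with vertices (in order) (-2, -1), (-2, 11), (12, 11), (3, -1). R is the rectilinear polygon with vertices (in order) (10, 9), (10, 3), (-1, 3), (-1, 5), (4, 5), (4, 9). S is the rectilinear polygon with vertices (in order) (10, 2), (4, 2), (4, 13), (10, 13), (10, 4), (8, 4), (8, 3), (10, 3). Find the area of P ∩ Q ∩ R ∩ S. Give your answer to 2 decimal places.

21.33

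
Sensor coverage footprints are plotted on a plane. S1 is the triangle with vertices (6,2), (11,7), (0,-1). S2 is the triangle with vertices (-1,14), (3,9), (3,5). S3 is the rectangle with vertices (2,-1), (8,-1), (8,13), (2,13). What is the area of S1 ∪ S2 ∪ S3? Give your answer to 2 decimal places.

90.18

By inclusion–exclusion:
Individual areas: |S1| = 7.5, |S2| = 8, |S3| = 84.
|S1∩S2| = 0.
|S1∩S3| = 5.8182.
|S2∩S3| = 3.5.
|S1∩S2∩S3| = 0.
|S1 ∪ S2 ∪ S3| = 99.5 − 9.3182 + 0 = 90.18.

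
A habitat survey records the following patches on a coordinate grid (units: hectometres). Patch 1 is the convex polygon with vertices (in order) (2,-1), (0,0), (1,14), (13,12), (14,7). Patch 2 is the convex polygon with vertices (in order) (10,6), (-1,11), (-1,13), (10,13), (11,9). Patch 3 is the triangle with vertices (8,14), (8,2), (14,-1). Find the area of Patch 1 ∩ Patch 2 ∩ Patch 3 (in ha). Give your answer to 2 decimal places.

The intersection is the polygon with vertices (8.5,12.75), (10.546,7.636), (10,6), (8,6.909), (8,12.833).
By the shoelace formula its area is 10.62.

10.62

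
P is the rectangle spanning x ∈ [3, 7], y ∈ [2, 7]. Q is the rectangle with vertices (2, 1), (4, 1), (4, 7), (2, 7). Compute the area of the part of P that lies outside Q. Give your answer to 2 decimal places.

|P∩Q|: x∈[3,4], y∈[2,7] → 1·5 = 5.
|P| = 20.
|P ∖ Q| = |P| − |P∩Q| = 20 − 5 = 15.00.

15.00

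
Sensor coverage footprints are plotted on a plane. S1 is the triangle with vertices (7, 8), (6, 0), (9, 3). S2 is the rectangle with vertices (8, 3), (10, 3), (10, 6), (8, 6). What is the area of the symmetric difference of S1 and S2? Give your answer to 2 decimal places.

14.00

|S1| = 10.5, |S2| = 6, |S1∩S2| = 1.25.
|S1 △ S2| = |S1| + |S2| − 2·|S1∩S2| = 10.5 + 6 − 2.5 = 14.00.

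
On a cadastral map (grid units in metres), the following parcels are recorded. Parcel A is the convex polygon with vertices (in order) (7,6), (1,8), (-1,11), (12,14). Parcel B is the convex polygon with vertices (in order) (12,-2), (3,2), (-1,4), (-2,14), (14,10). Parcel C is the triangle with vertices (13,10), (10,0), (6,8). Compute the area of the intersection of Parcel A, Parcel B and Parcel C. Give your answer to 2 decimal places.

The intersection is the polygon with vertices (7,6), (6,8), (8.739,8.783).
By the shoelace formula its area is 3.13.

3.13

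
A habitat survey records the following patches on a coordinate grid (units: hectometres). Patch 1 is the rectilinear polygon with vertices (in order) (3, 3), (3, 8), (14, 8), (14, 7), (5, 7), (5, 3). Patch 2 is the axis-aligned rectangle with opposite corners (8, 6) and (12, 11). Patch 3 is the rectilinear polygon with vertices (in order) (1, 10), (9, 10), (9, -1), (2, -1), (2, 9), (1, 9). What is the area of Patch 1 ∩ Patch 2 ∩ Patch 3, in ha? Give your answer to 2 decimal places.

1.00

The intersection is the polygon with vertices (8,7), (8,8), (9,8), (9,7).
By the shoelace formula its area is 1.00.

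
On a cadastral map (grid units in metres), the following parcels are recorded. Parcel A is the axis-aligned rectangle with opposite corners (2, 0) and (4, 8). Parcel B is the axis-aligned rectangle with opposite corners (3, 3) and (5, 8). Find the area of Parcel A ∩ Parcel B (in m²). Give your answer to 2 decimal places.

|Parcel A∩Parcel B|: x∈[3,4], y∈[3,8] → 1·5 = 5.

5.00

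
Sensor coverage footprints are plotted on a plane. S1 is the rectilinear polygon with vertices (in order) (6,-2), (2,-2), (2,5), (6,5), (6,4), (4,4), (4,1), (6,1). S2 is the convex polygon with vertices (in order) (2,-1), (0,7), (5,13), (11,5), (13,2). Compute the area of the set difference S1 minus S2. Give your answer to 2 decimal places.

6.18

|S1| = 22, |S1∩S2| = 15.8182.
|S1 ∖ S2| = |S1| − |S1∩S2| = 22 − 15.8182 = 6.18.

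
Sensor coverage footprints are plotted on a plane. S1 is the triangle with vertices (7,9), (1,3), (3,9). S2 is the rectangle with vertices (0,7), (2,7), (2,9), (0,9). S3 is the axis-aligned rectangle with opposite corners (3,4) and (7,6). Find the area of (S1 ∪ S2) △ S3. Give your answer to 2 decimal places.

23.00

|S1 ∪ S2| = 16.
|(S1 ∪ S2) ∩ S3| = 0.5.
|(S1 ∪ S2) △ S3| = 16 + 8 − 1 = 23.00.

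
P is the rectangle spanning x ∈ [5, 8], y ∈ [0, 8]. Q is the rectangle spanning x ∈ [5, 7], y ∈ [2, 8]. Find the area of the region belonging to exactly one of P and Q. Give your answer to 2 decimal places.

12.00

|P∩Q|: x∈[5,7], y∈[2,8] → 2·6 = 12.
|P △ Q| = |P| + |Q| − 2·|P∩Q| = 24 + 12 − 24 = 12.00.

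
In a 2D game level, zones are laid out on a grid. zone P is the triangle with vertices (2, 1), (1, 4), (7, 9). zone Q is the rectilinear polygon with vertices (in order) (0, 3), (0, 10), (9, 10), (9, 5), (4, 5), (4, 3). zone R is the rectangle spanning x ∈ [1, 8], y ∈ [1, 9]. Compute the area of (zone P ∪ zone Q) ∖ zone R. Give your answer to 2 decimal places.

|zone P ∪ zone Q| = 55.1167.
|(zone P ∪ zone Q) ∩ zone R| = 36.1167.
|(zone P ∪ zone Q) ∖ zone R| = 55.1167 − 36.1167 = 19.00.

19.00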